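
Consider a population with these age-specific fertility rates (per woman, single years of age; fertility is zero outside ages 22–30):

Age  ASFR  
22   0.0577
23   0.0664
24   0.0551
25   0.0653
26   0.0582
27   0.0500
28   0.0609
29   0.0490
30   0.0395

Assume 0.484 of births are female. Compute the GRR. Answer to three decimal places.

0.243

Proportion female at birth = 0.484.
Sum of ASFRs = 0.0577 + 0.0664 + 0.0551 + 0.0653 + 0.0582 + 0.0500 + 0.0609 + 0.0490 + 0.0395 = 0.5021
TFR = 0.5021
GRR = 0.484 × 0.5021 = 0.24302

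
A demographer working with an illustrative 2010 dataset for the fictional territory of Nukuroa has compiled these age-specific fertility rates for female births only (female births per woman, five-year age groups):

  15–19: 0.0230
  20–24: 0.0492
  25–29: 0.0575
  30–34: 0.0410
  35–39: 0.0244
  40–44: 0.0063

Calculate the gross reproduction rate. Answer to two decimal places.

1.01

Sum of female ASFRs = 0.0230 + 0.0492 + 0.0575 + 0.0410 + 0.0244 + 0.0063 = 0.2014
GRR = 5 × 0.2014 = 1.007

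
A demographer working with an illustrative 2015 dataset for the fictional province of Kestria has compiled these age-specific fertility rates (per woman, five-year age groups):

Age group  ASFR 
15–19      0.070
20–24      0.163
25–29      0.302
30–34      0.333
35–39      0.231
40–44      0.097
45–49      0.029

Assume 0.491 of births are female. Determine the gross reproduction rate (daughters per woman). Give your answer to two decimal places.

Proportion female at birth = 0.491.
Sum of ASFRs = 0.070 + 0.163 + 0.302 + 0.333 + 0.231 + 0.097 + 0.029 = 1.225
TFR = 5 × 1.225 = 6.125
GRR = 0.491 × 6.125 = 3.00738

3.01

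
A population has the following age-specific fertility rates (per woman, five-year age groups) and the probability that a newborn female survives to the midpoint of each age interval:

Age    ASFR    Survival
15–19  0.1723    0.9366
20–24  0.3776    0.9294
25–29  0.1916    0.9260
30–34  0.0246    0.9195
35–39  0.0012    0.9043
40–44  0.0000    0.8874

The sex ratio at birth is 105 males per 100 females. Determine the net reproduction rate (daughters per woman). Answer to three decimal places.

Proportion female at birth = 100 / (100 + 105) = 0.48780.
Survival-weighted fertility by age (5·fₓ·Sₓ):
  15–19: 5 × 0.1723 × 0.9366 = 0.80688
  20–24: 5 × 0.3776 × 0.9294 = 1.75471
  25–29: 5 × 0.1916 × 0.9260 = 0.88711
  30–34: 5 × 0.0246 × 0.9195 = 0.11310
  35–39: 5 × 0.0012 × 0.9043 = 0.00543
  40–44: 5 × 0.0000 × 0.8874 = 0.00000
Sum = 3.56723
NRR = 0.48780 × 3.56723 = 1.74009
With NRR above 1 the population is above replacement fertility.

1.740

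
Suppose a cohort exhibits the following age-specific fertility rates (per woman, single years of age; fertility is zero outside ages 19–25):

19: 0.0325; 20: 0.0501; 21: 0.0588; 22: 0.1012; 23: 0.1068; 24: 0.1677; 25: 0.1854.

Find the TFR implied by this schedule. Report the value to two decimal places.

0.70

Sum of ASFRs = 0.0325 + 0.0501 + 0.0588 + 0.1012 + 0.1068 + 0.1677 + 0.1854 = 0.7025
TFR = 0.7025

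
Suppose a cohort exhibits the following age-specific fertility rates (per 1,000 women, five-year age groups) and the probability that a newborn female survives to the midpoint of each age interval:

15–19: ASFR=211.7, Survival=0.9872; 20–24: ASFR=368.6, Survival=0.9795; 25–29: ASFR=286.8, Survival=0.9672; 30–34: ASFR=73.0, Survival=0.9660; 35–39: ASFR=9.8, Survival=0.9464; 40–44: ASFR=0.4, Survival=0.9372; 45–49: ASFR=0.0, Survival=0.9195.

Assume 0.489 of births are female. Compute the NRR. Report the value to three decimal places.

Proportion female at birth = 0.489.
Per-age-group product (5 × ASFR × survival probability):
  15–19: 5 × 211.7/1000 × 0.9872 = 1.04495
  20–24: 5 × 368.6/1000 × 0.9795 = 1.80522
  25–29: 5 × 286.8/1000 × 0.9672 = 1.38696
  30–34: 5 × 73.0/1000 × 0.9660 = 0.35259
  35–39: 5 × 9.8/1000 × 0.9464 = 0.04637
  40–44: 5 × 0.4/1000 × 0.9372 = 0.00187
  45–49: 5 × 0.0/1000 × 0.9195 = 0.00000
Sum = 4.63796
NRR = 0.489 × 4.63796 = 2.26796

2.268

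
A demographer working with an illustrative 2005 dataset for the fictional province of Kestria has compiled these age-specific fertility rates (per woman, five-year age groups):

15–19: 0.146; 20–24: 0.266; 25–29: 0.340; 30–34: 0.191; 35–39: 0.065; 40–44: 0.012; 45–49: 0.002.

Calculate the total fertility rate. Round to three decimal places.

Sum of ASFRs = 0.146 + 0.266 + 0.340 + 0.191 + 0.065 + 0.012 + 0.002 = 1.022
TFR = 5 × 1.022 = 5.11

5.110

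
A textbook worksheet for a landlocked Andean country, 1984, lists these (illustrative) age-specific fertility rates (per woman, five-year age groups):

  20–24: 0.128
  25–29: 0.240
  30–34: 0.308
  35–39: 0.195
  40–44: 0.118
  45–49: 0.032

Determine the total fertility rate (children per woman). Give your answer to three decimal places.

Sum of ASFRs = 0.128 + 0.240 + 0.308 + 0.195 + 0.118 + 0.032 = 1.021
TFR = 5 × 1.021 = 5.105

5.105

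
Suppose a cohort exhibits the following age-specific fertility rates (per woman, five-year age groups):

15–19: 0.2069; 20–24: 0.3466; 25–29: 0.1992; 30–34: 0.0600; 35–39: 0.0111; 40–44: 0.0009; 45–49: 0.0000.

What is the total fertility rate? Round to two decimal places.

4.12

Sum of ASFRs = 0.2069 + 0.3466 + 0.1992 + 0.0600 + 0.0111 + 0.0009 + 0.0000 = 0.8247
TFR = 5 × 0.8247 = 4.1235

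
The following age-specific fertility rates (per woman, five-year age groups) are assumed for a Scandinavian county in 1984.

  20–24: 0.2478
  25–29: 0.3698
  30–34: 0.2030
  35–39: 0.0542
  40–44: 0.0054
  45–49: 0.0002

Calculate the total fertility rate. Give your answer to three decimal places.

4.402

Sum of ASFRs = 0.2478 + 0.3698 + 0.2030 + 0.0542 + 0.0054 + 0.0002 = 0.8804
TFR = 5 × 0.8804 = 4.402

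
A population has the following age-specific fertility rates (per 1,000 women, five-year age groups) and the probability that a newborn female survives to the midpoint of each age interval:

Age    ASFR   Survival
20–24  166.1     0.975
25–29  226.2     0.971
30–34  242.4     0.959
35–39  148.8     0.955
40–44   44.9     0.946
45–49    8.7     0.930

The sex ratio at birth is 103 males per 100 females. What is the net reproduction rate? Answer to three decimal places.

Proportion female at birth = 100 / (100 + 103) = 0.49261.
Per-age-group product (5 × ASFR × survival probability):
  20–24: 5 × 166.1/1000 × 0.975 = 0.80974
  25–29: 5 × 226.2/1000 × 0.971 = 1.09820
  30–34: 5 × 242.4/1000 × 0.959 = 1.16231
  35–39: 5 × 148.8/1000 × 0.955 = 0.71052
  40–44: 5 × 44.9/1000 × 0.946 = 0.21238
  45–49: 5 × 8.7/1000 × 0.930 = 0.04046
Sum = 4.03361
NRR = 0.49261 × 4.03361 = 1.98700

1.987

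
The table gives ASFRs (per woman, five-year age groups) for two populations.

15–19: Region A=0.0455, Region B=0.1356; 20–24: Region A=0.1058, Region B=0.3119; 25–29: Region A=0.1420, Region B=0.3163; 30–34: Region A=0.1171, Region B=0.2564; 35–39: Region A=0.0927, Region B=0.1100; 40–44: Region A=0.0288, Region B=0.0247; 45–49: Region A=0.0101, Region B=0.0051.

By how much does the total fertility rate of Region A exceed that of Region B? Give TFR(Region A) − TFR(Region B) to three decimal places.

Region A:
  Sum of ASFRs = 0.0455 + 0.1058 + 0.1420 + 0.1171 + 0.0927 + 0.0288 + 0.0101 = 0.5420
  TFR = 5 × 0.5420 = 2.71
Region B:
  Sum of ASFRs = 0.1356 + 0.3119 + 0.3163 + 0.2564 + 0.1100 + 0.0247 + 0.0051 = 1.1600
  TFR = 5 × 1.1600 = 5.8
Difference = 2.71 − 5.8 = -3.09

-3.090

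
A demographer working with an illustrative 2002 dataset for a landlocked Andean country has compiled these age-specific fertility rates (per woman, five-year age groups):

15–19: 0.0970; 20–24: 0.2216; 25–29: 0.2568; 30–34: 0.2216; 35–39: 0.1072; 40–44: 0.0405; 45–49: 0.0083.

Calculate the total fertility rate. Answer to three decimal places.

Sum of ASFRs = 0.0970 + 0.2216 + 0.2568 + 0.2216 + 0.1072 + 0.0405 + 0.0083 = 0.9530
TFR = 5 × 0.9530 = 4.765

4.765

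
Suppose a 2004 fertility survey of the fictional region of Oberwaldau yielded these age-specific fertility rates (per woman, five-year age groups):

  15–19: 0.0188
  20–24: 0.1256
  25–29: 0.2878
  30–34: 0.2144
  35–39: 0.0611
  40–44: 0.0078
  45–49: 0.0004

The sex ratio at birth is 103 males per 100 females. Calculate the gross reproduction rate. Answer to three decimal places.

1.763

Proportion female at birth = 100 / (100 + 103) = 0.49261.
Sum of ASFRs = 0.0188 + 0.1256 + 0.2878 + 0.2144 + 0.0611 + 0.0078 + 0.0004 = 0.7159
TFR = 5 × 0.7159 = 3.5795
GRR = 0.49261 × 3.5795 = 1.76330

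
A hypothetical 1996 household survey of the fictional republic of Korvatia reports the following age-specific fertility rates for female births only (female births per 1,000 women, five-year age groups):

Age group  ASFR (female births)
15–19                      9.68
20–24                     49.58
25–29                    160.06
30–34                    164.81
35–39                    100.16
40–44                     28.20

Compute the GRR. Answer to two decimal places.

Sum of female ASFRs = 9.68 + 49.58 + 160.06 + 164.81 + 100.16 + 28.20 = 512.49
GRR = 5 × 512.49 / 1000 = 2.56245

2.56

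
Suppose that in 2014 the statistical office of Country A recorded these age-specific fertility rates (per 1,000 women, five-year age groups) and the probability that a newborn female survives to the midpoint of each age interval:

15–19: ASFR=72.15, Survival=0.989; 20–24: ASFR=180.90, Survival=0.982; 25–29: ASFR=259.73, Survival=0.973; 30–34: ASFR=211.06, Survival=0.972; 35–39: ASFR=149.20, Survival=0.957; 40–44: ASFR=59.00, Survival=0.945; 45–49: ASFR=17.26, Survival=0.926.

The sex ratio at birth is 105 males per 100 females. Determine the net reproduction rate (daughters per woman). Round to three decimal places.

2.247

Proportion female at birth = 100 / (100 + 105) = 0.48780.
Weighting each age-specific rate by interval width and survival:
  15–19: 5 × 72.15/1000 × 0.989 = 0.35678
  20–24: 5 × 180.90/1000 × 0.982 = 0.88822
  25–29: 5 × 259.73/1000 × 0.973 = 1.26359
  30–34: 5 × 211.06/1000 × 0.972 = 1.02575
  35–39: 5 × 149.20/1000 × 0.957 = 0.71392
  40–44: 5 × 59.00/1000 × 0.945 = 0.27878
  45–49: 5 × 17.26/1000 × 0.926 = 0.07991
Sum = 4.60695
NRR = 0.48780 × 4.60695 = 2.24727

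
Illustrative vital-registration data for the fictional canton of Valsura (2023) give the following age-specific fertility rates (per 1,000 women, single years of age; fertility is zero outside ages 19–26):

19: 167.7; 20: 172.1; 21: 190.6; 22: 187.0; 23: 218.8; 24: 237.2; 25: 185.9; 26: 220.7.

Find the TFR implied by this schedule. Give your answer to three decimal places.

Sum of ASFRs = 167.7 + 172.1 + 190.6 + 187.0 + 218.8 + 237.2 + 185.9 + 220.7 = 1580.0
TFR = 1580.0 / 1000 = 1.58

1.580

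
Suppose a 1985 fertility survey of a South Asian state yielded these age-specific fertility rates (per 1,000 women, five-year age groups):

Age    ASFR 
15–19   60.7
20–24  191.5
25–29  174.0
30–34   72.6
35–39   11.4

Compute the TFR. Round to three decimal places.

Sum of ASFRs = 60.7 + 191.5 + 174.0 + 72.6 + 11.4 = 510.2
TFR = 5 × 510.2 / 1000 = 2.551

2.551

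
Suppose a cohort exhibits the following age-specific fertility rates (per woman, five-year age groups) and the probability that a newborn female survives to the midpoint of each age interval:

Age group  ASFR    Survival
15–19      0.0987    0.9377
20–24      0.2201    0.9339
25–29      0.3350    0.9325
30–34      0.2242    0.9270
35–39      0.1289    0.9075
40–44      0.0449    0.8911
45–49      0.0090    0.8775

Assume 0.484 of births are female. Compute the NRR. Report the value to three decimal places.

Proportion female at birth = 0.484.
Survival-weighted fertility by age (5·fₓ·Sₓ):
  15–19: 5 × 0.0987 × 0.9377 = 0.46275
  20–24: 5 × 0.2201 × 0.9339 = 1.02776
  25–29: 5 × 0.3350 × 0.9325 = 1.56194
  30–34: 5 × 0.2242 × 0.9270 = 1.03917
  35–39: 5 × 0.1289 × 0.9075 = 0.58488
  40–44: 5 × 0.0449 × 0.8911 = 0.20005
  45–49: 5 × 0.0090 × 0.8775 = 0.03949
Sum = 4.91604
NRR = 0.484 × 4.91604 = 2.37936
An NRR exceeding 1 indicates intrinsic growth under these rates.

2.379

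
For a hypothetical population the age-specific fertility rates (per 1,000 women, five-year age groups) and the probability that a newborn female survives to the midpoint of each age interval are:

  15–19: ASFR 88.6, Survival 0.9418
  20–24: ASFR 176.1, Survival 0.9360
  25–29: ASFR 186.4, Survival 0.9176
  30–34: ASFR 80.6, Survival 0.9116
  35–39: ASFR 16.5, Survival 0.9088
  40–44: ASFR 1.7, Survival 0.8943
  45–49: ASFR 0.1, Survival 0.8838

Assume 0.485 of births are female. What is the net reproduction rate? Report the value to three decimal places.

1.235

Proportion female at birth = 0.485.
Weighting each age-specific rate by interval width and survival:
  15–19: 5 × 88.6/1000 × 0.9418 = 0.41722
  20–24: 5 × 176.1/1000 × 0.9360 = 0.82415
  25–29: 5 × 186.4/1000 × 0.9176 = 0.85520
  30–34: 5 × 80.6/1000 × 0.9116 = 0.36737
  35–39: 5 × 16.5/1000 × 0.9088 = 0.07498
  40–44: 5 × 1.7/1000 × 0.8943 = 0.00760
  45–49: 5 × 0.1/1000 × 0.8838 = 0.00044
Sum = 2.54696
NRR = 0.485 × 2.54696 = 1.23528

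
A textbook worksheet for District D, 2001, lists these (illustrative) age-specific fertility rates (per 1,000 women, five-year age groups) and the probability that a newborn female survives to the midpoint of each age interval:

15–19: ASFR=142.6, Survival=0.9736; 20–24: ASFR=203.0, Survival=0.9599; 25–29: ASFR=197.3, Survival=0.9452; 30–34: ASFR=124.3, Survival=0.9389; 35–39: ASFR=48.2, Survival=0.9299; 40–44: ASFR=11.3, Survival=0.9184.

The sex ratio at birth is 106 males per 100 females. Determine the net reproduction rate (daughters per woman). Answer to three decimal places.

1.680

Proportion female at birth = 100 / (100 + 106) = 0.48544.
Survival-weighted fertility by age (5·fₓ·Sₓ):
  15–19: 5 × 142.6/1000 × 0.9736 = 0.69418
  20–24: 5 × 203.0/1000 × 0.9599 = 0.97430
  25–29: 5 × 197.3/1000 × 0.9452 = 0.93244
  30–34: 5 × 124.3/1000 × 0.9389 = 0.58353
  35–39: 5 × 48.2/1000 × 0.9299 = 0.22411
  40–44: 5 × 11.3/1000 × 0.9184 = 0.05189
Sum = 3.46045
NRR = 0.48544 × 3.46045 = 1.67984
An NRR exceeding 1 indicates intrinsic growth under these rates.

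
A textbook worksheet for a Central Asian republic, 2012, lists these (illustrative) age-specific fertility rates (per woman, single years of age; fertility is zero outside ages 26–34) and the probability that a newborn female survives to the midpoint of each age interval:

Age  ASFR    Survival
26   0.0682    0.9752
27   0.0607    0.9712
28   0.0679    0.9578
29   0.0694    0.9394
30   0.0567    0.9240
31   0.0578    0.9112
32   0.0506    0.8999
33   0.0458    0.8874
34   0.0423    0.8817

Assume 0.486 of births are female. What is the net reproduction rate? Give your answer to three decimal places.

Proportion female at birth = 0.486.
Weighting each age-specific rate by interval width and survival:
  26: 1 × 0.0682 × 0.9752 = 0.06651
  27: 1 × 0.0607 × 0.9712 = 0.05895
  28: 1 × 0.0679 × 0.9578 = 0.06503
  29: 1 × 0.0694 × 0.9394 = 0.06519
  30: 1 × 0.0567 × 0.9240 = 0.05239
  31: 1 × 0.0578 × 0.9112 = 0.05267
  32: 1 × 0.0506 × 0.8999 = 0.04553
  33: 1 × 0.0458 × 0.8874 = 0.04064
  34: 1 × 0.0423 × 0.8817 = 0.03730
Sum = 0.48421
NRR = 0.486 × 0.48421 = 0.23533
With NRR below 1 the population is below replacement fertility.

0.235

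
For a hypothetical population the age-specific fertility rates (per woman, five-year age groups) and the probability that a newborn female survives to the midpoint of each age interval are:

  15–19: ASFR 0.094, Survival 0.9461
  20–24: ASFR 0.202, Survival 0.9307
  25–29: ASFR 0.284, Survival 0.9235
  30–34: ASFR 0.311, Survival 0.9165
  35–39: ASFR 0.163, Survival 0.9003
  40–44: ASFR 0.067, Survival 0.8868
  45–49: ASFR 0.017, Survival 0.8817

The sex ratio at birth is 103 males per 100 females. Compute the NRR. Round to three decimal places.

2.575

Proportion female at birth = 100 / (100 + 103) = 0.49261.
Weighting each age-specific rate by interval width and survival:
  15–19: 5 × 0.094 × 0.9461 = 0.44467
  20–24: 5 × 0.202 × 0.9307 = 0.94001
  25–29: 5 × 0.284 × 0.9235 = 1.31137
  30–34: 5 × 0.311 × 0.9165 = 1.42516
  35–39: 5 × 0.163 × 0.9003 = 0.73374
  40–44: 5 × 0.067 × 0.8868 = 0.29708
  45–49: 5 × 0.017 × 0.8817 = 0.07494
Sum = 5.22697
NRR = 0.49261 × 5.22697 = 2.57486
NRR > 1, so each generation more than replaces itself.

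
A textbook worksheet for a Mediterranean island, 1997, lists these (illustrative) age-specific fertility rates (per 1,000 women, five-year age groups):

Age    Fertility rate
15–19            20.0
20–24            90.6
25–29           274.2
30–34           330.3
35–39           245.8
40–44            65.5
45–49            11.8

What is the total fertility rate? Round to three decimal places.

5.191

Sum of ASFRs = 20.0 + 90.6 + 274.2 + 330.3 + 245.8 + 65.5 + 11.8 = 1038.2
TFR = 5 × 1038.2 / 1000 = 5.191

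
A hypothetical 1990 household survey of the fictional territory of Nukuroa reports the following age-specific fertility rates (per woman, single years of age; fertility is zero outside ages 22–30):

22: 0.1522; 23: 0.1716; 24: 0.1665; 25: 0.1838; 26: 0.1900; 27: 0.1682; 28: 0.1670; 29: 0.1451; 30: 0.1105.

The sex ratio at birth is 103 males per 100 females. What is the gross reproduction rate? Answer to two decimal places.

0.72

Proportion female at birth = 100 / (100 + 103) = 0.49261.
Sum of ASFRs = 0.1522 + 0.1716 + 0.1665 + 0.1838 + 0.1900 + 0.1682 + 0.1670 + 0.1451 + 0.1105 = 1.4549
TFR = 1.4549
GRR = 0.49261 × 1.4549 = 0.71670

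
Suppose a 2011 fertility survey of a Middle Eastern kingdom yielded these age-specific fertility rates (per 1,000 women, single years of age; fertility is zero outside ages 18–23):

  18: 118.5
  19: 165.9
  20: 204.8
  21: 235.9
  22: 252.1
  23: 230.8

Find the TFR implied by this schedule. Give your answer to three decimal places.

1.208

Sum of ASFRs = 118.5 + 165.9 + 204.8 + 235.9 + 252.1 + 230.8 = 1208.0
TFR = 1208.0 / 1000 = 1.208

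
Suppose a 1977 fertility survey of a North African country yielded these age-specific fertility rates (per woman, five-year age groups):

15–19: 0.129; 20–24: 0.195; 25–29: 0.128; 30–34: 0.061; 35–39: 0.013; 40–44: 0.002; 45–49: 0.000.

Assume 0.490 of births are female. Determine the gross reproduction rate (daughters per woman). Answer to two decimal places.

Proportion female at birth = 0.490.
Sum of ASFRs = 0.129 + 0.195 + 0.128 + 0.061 + 0.013 + 0.002 + 0.000 = 0.528
TFR = 5 × 0.528 = 2.64
GRR = 0.490 × 2.64 = 1.29360

1.29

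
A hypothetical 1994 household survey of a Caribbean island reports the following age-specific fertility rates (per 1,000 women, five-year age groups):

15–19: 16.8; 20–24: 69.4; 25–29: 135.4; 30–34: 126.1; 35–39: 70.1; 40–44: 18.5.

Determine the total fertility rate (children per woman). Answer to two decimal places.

Sum of ASFRs = 16.8 + 69.4 + 135.4 + 126.1 + 70.1 + 18.5 = 436.3
TFR = 5 × 436.3 / 1000 = 2.1815

2.18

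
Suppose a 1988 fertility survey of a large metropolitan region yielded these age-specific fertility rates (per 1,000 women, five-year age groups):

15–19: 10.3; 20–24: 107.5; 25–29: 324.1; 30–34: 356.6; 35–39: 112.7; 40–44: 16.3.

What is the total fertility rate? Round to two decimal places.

4.64

Sum of ASFRs = 10.3 + 107.5 + 324.1 + 356.6 + 112.7 + 16.3 = 927.5
TFR = 5 × 927.5 / 1000 = 4.6375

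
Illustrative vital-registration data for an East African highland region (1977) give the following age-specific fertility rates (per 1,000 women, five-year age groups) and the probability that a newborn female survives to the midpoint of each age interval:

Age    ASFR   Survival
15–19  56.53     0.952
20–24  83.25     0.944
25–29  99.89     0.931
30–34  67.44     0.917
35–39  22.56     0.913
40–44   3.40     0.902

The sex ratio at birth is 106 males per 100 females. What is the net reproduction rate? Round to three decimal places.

0.755

Proportion female at birth = 100 / (100 + 106) = 0.48544.
Survival-weighted fertility by age (5·fₓ·Sₓ):
  15–19: 5 × 56.53/1000 × 0.952 = 0.26908
  20–24: 5 × 83.25/1000 × 0.944 = 0.39294
  25–29: 5 × 99.89/1000 × 0.931 = 0.46499
  30–34: 5 × 67.44/1000 × 0.917 = 0.30921
  35–39: 5 × 22.56/1000 × 0.913 = 0.10299
  40–44: 5 × 3.40/1000 × 0.902 = 0.01533
Sum = 1.55454
NRR = 0.48544 × 1.55454 = 0.75464
An NRR under 1 implies long-run decline under these rates.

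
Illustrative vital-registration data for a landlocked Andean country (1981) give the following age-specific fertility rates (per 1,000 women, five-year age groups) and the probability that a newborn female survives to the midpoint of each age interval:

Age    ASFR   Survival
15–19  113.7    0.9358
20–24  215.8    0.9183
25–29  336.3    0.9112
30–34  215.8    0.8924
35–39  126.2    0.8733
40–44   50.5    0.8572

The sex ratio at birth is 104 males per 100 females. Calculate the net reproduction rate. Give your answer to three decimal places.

Proportion female at birth = 100 / (100 + 104) = 0.49020.
Weighting each age-specific rate by interval width and survival:
  15–19: 5 × 113.7/1000 × 0.9358 = 0.53200
  20–24: 5 × 215.8/1000 × 0.9183 = 0.99085
  25–29: 5 × 336.3/1000 × 0.9112 = 1.53218
  30–34: 5 × 215.8/1000 × 0.8924 = 0.96290
  35–39: 5 × 126.2/1000 × 0.8733 = 0.55105
  40–44: 5 × 50.5/1000 × 0.8572 = 0.21644
Sum = 4.78542
NRR = 0.49020 × 4.78542 = 2.34581

2.346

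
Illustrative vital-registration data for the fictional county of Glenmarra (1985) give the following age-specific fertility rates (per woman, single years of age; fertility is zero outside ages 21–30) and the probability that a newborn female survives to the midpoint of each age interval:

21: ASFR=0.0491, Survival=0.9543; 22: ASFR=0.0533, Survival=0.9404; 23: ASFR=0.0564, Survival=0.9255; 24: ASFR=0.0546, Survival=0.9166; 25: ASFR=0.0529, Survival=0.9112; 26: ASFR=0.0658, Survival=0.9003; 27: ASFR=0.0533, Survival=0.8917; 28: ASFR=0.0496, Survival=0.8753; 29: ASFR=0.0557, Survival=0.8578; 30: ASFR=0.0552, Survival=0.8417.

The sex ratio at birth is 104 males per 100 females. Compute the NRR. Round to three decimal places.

0.241

Proportion female at birth = 100 / (100 + 104) = 0.49020.
Per-age-group product (1 × ASFR × survival probability):
  21: 1 × 0.0491 × 0.9543 = 0.04686
  22: 1 × 0.0533 × 0.9404 = 0.05012
  23: 1 × 0.0564 × 0.9255 = 0.05220
  24: 1 × 0.0546 × 0.9166 = 0.05005
  25: 1 × 0.0529 × 0.9112 = 0.04820
  26: 1 × 0.0658 × 0.9003 = 0.05924
  27: 1 × 0.0533 × 0.8917 = 0.04753
  28: 1 × 0.0496 × 0.8753 = 0.04341
  29: 1 × 0.0557 × 0.8578 = 0.04778
  30: 1 × 0.0552 × 0.8417 = 0.04646
Sum = 0.49185
NRR = 0.49020 × 0.49185 = 0.24110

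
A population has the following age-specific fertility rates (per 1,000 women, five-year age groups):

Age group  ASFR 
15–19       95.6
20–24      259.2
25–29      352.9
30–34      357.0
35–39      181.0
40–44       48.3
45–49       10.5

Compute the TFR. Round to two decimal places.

6.52

Sum of ASFRs = 95.6 + 259.2 + 352.9 + 357.0 + 181.0 + 48.3 + 10.5 = 1304.5
TFR = 5 × 1304.5 / 1000 = 6.5225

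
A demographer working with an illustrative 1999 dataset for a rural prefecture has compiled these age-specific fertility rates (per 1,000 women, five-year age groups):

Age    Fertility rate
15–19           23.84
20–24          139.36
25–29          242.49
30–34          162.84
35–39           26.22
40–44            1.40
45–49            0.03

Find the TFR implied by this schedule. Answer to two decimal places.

Sum of ASFRs = 23.84 + 139.36 + 242.49 + 162.84 + 26.22 + 1.40 + 0.03 = 596.18
TFR = 5 × 596.18 / 1000 = 2.9809

2.98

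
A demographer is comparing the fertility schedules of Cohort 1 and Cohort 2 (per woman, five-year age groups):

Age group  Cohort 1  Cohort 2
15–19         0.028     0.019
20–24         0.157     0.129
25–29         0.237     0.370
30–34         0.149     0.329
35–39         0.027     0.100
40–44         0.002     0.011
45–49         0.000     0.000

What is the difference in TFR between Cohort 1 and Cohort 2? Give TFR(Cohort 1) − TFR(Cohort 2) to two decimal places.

-1.79

Cohort 1:
  Sum of ASFRs = 0.028 + 0.157 + 0.237 + 0.149 + 0.027 + 0.002 + 0.000 = 0.600
  TFR = 5 × 0.600 = 3
Cohort 2:
  Sum of ASFRs = 0.019 + 0.129 + 0.370 + 0.329 + 0.100 + 0.011 + 0.000 = 0.958
  TFR = 5 × 0.958 = 4.79
Difference = 3 − 4.79 = -1.79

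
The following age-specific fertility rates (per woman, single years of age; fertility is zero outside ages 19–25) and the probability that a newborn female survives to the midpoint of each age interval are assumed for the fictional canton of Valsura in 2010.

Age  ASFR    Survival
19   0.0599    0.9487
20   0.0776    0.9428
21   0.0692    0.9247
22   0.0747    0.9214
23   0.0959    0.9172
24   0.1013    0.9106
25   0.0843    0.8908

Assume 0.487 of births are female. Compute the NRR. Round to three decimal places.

0.252

Proportion female at birth = 0.487.
Survival-weighted fertility by age (1·fₓ·Sₓ):
  19: 1 × 0.0599 × 0.9487 = 0.05683
  20: 1 × 0.0776 × 0.9428 = 0.07316
  21: 1 × 0.0692 × 0.9247 = 0.06399
  22: 1 × 0.0747 × 0.9214 = 0.06883
  23: 1 × 0.0959 × 0.9172 = 0.08796
  24: 1 × 0.1013 × 0.9106 = 0.09224
  25: 1 × 0.0843 × 0.8908 = 0.07509
Sum = 0.51810
NRR = 0.487 × 0.51810 = 0.25231
An NRR under 1 implies long-run decline under these rates.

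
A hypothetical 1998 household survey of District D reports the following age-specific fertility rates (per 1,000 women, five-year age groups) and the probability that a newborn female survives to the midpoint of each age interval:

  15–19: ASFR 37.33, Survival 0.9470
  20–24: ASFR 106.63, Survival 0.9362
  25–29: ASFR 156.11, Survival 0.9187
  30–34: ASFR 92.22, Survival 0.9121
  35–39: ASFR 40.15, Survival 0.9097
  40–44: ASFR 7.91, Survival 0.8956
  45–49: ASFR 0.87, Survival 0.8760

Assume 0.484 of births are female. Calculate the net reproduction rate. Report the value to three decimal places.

0.985

Proportion female at birth = 0.484.
Weighting each age-specific rate by interval width and survival:
  15–19: 5 × 37.33/1000 × 0.9470 = 0.17676
  20–24: 5 × 106.63/1000 × 0.9362 = 0.49914
  25–29: 5 × 156.11/1000 × 0.9187 = 0.71709
  30–34: 5 × 92.22/1000 × 0.9121 = 0.42057
  35–39: 5 × 40.15/1000 × 0.9097 = 0.18262
  40–44: 5 × 7.91/1000 × 0.8956 = 0.03542
  45–49: 5 × 0.87/1000 × 0.8760 = 0.00381
Sum = 2.03541
NRR = 0.484 × 2.03541 = 0.98514
With NRR below 1 the population is below replacement fertility.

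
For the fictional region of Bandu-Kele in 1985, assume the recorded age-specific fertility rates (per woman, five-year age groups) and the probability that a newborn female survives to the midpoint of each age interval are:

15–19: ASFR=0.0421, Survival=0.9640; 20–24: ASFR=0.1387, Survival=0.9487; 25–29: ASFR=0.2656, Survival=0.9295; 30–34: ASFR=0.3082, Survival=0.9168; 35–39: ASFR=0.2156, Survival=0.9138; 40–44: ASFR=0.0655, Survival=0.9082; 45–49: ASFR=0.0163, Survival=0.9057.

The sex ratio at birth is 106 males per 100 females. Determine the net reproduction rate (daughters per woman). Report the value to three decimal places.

2.361

Proportion female at birth = 100 / (100 + 106) = 0.48544.
Per-age-group product (5 × ASFR × survival probability):
  15–19: 5 × 0.0421 × 0.9640 = 0.20292
  20–24: 5 × 0.1387 × 0.9487 = 0.65792
  25–29: 5 × 0.2656 × 0.9295 = 1.23438
  30–34: 5 × 0.3082 × 0.9168 = 1.41279
  35–39: 5 × 0.2156 × 0.9138 = 0.98508
  40–44: 5 × 0.0655 × 0.9082 = 0.29744
  45–49: 5 × 0.0163 × 0.9057 = 0.07381
Sum = 4.86434
NRR = 0.48544 × 4.86434 = 2.36135
NRR > 1, so each generation more than replaces itself.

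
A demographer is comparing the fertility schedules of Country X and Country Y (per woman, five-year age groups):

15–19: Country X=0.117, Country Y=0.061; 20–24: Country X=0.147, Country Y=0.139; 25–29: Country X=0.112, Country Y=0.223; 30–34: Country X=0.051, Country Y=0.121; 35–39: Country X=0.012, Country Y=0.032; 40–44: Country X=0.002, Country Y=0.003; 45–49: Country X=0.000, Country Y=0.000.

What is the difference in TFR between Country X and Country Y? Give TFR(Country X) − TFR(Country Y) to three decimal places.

-0.690

Country X:
  Sum of ASFRs = 0.117 + 0.147 + 0.112 + 0.051 + 0.012 + 0.002 + 0.000 = 0.441
  TFR = 5 × 0.441 = 2.205
Country Y:
  Sum of ASFRs = 0.061 + 0.139 + 0.223 + 0.121 + 0.032 + 0.003 + 0.000 = 0.579
  TFR = 5 × 0.579 = 2.895
Difference = 2.205 − 2.895 = -0.69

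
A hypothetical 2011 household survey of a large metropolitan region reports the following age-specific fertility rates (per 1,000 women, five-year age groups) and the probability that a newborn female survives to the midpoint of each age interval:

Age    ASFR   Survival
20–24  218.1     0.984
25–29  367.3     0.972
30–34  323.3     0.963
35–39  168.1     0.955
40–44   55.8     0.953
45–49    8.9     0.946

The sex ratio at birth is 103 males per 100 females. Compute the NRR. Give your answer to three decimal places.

2.722

Proportion female at birth = 100 / (100 + 103) = 0.49261.
Survival-weighted fertility by age (5·fₓ·Sₓ):
  20–24: 5 × 218.1/1000 × 0.984 = 1.07305
  25–29: 5 × 367.3/1000 × 0.972 = 1.78508
  30–34: 5 × 323.3/1000 × 0.963 = 1.55669
  35–39: 5 × 168.1/1000 × 0.955 = 0.80268
  40–44: 5 × 55.8/1000 × 0.953 = 0.26589
  45–49: 5 × 8.9/1000 × 0.946 = 0.04210
Sum = 5.52549
NRR = 0.49261 × 5.52549 = 2.72191
An NRR exceeding 1 indicates intrinsic growth under these rates.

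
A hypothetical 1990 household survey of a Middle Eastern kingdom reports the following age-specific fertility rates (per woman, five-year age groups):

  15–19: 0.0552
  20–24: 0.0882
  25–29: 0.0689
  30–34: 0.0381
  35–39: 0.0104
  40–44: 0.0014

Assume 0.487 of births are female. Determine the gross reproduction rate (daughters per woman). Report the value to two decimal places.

0.64

Proportion female at birth = 0.487.
Sum of ASFRs = 0.0552 + 0.0882 + 0.0689 + 0.0381 + 0.0104 + 0.0014 = 0.2622
TFR = 5 × 0.2622 = 1.311
GRR = 0.487 × 1.311 = 0.63846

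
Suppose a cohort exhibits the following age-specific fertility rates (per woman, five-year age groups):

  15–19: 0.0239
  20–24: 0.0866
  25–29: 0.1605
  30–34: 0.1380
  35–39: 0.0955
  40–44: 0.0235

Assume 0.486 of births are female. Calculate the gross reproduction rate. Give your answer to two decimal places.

Proportion female at birth = 0.486.
Sum of ASFRs = 0.0239 + 0.0866 + 0.1605 + 0.1380 + 0.0955 + 0.0235 = 0.5280
TFR = 5 × 0.5280 = 2.64
GRR = 0.486 × 2.64 = 1.28304

1.28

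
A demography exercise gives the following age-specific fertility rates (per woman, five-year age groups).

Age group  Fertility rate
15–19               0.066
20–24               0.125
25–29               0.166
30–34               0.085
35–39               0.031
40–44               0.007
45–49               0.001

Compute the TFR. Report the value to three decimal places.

Sum of ASFRs = 0.066 + 0.125 + 0.166 + 0.085 + 0.031 + 0.007 + 0.001 = 0.481
TFR = 5 × 0.481 = 2.405

2.405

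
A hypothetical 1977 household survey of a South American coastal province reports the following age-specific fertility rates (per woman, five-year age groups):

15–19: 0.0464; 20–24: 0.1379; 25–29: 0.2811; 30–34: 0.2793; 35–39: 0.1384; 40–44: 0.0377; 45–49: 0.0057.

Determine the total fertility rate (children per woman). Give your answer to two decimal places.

4.63

Sum of ASFRs = 0.0464 + 0.1379 + 0.2811 + 0.2793 + 0.1384 + 0.0377 + 0.0057 = 0.9265
TFR = 5 × 0.9265 = 4.6325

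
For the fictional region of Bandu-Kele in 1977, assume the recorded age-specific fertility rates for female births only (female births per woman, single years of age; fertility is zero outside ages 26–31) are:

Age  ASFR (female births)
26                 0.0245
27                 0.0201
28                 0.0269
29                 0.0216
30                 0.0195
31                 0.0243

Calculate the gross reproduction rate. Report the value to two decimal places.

Sum of female ASFRs = 0.0245 + 0.0201 + 0.0269 + 0.0216 + 0.0195 + 0.0243 = 0.1369
GRR = 0.1369

0.14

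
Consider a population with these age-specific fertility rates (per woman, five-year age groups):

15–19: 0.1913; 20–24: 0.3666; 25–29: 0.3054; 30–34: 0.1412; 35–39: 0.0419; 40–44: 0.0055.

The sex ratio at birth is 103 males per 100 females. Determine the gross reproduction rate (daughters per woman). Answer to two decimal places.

2.59

Proportion female at birth = 100 / (100 + 103) = 0.49261.
Sum of ASFRs = 0.1913 + 0.3666 + 0.3054 + 0.1412 + 0.0419 + 0.0055 = 1.0519
TFR = 5 × 1.0519 = 5.2595
GRR = 0.49261 × 5.2595 = 2.59088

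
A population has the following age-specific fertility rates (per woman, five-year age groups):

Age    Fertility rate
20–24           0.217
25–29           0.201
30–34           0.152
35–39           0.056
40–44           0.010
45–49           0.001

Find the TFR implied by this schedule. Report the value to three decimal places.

Sum of ASFRs = 0.217 + 0.201 + 0.152 + 0.056 + 0.010 + 0.001 = 0.637
TFR = 5 × 0.637 = 3.185

3.185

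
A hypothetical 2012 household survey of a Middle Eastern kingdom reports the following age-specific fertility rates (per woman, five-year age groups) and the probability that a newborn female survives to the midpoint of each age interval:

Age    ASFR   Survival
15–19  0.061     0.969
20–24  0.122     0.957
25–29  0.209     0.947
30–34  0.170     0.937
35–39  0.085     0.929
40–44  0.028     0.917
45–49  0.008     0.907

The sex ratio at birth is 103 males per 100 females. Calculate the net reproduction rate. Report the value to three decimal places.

Proportion female at birth = 100 / (100 + 103) = 0.49261.
Weighting each age-specific rate by interval width and survival:
  15–19: 5 × 0.061 × 0.969 = 0.29555
  20–24: 5 × 0.122 × 0.957 = 0.58377
  25–29: 5 × 0.209 × 0.947 = 0.98962
  30–34: 5 × 0.170 × 0.937 = 0.79645
  35–39: 5 × 0.085 × 0.929 = 0.39483
  40–44: 5 × 0.028 × 0.917 = 0.12838
  45–49: 5 × 0.008 × 0.907 = 0.03628
Sum = 3.22488
NRR = 0.49261 × 3.22488 = 1.58861
With NRR above 1 the population is above replacement fertility.

1.589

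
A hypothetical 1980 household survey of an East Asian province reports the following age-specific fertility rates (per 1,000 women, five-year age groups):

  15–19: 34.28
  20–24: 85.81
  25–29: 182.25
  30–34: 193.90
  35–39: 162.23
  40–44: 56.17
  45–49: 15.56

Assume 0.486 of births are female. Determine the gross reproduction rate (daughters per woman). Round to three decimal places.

1.774

Proportion female at birth = 0.486.
Sum of ASFRs = 34.28 + 85.81 + 182.25 + 193.90 + 162.23 + 56.17 + 15.56 = 730.20
TFR = 5 × 730.20 / 1000 = 3.651
GRR = 0.486 × 3.651 = 1.77439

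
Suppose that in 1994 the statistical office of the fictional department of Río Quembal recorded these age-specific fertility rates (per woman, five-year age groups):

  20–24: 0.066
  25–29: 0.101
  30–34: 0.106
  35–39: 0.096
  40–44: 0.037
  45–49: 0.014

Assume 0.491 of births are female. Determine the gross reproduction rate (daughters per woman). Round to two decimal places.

1.03

Proportion female at birth = 0.491.
Sum of ASFRs = 0.066 + 0.101 + 0.106 + 0.096 + 0.037 + 0.014 = 0.420
TFR = 5 × 0.420 = 2.1
GRR = 0.491 × 2.1 = 1.03110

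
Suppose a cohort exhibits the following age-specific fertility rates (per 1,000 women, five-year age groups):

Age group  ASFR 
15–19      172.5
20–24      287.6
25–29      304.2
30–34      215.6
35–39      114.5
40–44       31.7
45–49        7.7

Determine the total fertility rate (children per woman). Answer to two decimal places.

5.67

Sum of ASFRs = 172.5 + 287.6 + 304.2 + 215.6 + 114.5 + 31.7 + 7.7 = 1133.8
TFR = 5 × 1133.8 / 1000 = 5.669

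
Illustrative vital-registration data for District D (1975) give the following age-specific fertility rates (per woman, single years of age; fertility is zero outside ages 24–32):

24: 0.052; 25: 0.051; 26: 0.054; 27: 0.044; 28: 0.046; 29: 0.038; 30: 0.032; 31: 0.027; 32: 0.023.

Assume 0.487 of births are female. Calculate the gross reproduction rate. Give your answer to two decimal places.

Proportion female at birth = 0.487.
Sum of ASFRs = 0.052 + 0.051 + 0.054 + 0.044 + 0.046 + 0.038 + 0.032 + 0.027 + 0.023 = 0.367
TFR = 0.367
GRR = 0.487 × 0.367 = 0.17873

0.18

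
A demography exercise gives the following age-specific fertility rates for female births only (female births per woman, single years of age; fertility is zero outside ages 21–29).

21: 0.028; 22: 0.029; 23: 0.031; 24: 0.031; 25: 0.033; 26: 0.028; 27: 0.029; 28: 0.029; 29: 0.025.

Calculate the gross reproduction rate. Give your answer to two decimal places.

Sum of female ASFRs = 0.028 + 0.029 + 0.031 + 0.031 + 0.033 + 0.028 + 0.029 + 0.029 + 0.025 = 0.263
GRR = 0.263

0.26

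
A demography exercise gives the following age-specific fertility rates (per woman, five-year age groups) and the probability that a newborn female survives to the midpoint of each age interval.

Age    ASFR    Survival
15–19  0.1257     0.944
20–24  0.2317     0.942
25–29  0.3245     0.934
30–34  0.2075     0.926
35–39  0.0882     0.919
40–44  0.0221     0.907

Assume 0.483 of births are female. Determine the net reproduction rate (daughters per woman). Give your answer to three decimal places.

2.254

Proportion female at birth = 0.483.
Each age group contributes 5 × ASFR × survival:
  15–19: 5 × 0.1257 × 0.944 = 0.59330
  20–24: 5 × 0.2317 × 0.942 = 1.09131
  25–29: 5 × 0.3245 × 0.934 = 1.51542
  30–34: 5 × 0.2075 × 0.926 = 0.96073
  35–39: 5 × 0.0882 × 0.919 = 0.40528
  40–44: 5 × 0.0221 × 0.907 = 0.10022
Sum = 4.66626
NRR = 0.483 × 4.66626 = 2.25380
With NRR above 1 the population is above replacement fertility.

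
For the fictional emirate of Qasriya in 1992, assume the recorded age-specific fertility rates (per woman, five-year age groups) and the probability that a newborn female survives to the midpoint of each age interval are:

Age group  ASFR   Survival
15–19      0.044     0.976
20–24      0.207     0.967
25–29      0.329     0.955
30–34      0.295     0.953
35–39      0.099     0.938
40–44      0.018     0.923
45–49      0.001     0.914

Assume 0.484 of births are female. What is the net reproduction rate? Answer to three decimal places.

Proportion female at birth = 0.484.
Each age group contributes 5 × ASFR × survival:
  15–19: 5 × 0.044 × 0.976 = 0.21472
  20–24: 5 × 0.207 × 0.967 = 1.00085
  25–29: 5 × 0.329 × 0.955 = 1.57098
  30–34: 5 × 0.295 × 0.953 = 1.40568
  35–39: 5 × 0.099 × 0.938 = 0.46431
  40–44: 5 × 0.018 × 0.923 = 0.08307
  45–49: 5 × 0.001 × 0.914 = 0.00457
Sum = 4.74418
NRR = 0.484 × 4.74418 = 2.29618

2.296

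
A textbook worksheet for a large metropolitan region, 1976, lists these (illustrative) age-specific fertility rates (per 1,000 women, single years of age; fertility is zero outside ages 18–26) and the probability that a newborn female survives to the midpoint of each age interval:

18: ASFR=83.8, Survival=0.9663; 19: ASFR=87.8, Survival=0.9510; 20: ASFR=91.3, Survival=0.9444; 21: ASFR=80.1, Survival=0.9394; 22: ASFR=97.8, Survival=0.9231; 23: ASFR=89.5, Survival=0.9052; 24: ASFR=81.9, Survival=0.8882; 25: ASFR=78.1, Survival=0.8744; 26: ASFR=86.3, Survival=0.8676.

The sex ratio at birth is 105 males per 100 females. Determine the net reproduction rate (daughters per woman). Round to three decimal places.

0.348

Proportion female at birth = 100 / (100 + 105) = 0.48780.
Per-age-group product (1 × ASFR × survival probability):
  18: 1 × 83.8/1000 × 0.9663 = 0.08098
  19: 1 × 87.8/1000 × 0.9510 = 0.08350
  20: 1 × 91.3/1000 × 0.9444 = 0.08622
  21: 1 × 80.1/1000 × 0.9394 = 0.07525
  22: 1 × 97.8/1000 × 0.9231 = 0.09028
  23: 1 × 89.5/1000 × 0.9052 = 0.08102
  24: 1 × 81.9/1000 × 0.8882 = 0.07274
  25: 1 × 78.1/1000 × 0.8744 = 0.06829
  26: 1 × 86.3/1000 × 0.8676 = 0.07487
Sum = 0.71315
NRR = 0.48780 × 0.71315 = 0.34787
An NRR under 1 implies long-run decline under these rates.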